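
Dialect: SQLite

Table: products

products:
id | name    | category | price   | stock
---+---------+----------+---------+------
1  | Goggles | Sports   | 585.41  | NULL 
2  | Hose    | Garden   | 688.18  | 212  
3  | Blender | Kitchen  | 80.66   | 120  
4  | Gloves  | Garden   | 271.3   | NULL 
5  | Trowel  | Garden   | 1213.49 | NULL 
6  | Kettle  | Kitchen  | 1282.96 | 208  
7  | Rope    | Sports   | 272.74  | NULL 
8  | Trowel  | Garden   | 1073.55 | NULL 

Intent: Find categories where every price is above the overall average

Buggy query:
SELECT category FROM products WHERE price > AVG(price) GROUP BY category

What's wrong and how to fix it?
Bug: AVG() is an aggregate; it can't sit directly in WHERE

Fix: Compute the overall average in a scalar subquery and compare each group's MIN against it in HAVING

Corrected query:
SELECT category FROM products GROUP BY category HAVING MIN(price) > (SELECT AVG(price) FROM products)

Result:
(no rows)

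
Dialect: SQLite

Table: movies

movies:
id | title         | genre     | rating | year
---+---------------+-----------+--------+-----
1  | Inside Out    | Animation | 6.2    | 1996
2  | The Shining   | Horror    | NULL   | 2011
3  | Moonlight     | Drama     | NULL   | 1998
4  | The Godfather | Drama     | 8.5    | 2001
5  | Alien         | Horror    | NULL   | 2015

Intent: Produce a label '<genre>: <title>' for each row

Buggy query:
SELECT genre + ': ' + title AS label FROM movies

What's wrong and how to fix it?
Bug: '+' is numeric addition; on text columns SQLite converts them to 0 instead of concatenating

Fix: Use the || operator for string concatenation

Corrected query:
SELECT genre || ': ' || title AS label FROM movies

Result:
label                
---------------------
Animation: Inside Out
Horror: The Shining  
Drama: Moonlight     
Drama: The Godfather 
Horror: Alien        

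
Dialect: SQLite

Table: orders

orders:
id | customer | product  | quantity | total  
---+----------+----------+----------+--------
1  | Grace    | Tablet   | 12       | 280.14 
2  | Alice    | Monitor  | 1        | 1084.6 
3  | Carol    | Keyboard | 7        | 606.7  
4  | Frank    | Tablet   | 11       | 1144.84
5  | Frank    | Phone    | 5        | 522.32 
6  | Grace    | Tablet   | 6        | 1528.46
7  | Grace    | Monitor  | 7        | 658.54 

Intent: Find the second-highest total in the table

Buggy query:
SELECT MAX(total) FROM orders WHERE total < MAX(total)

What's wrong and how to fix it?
Bug: The inner MAX is an aggregate inside WHERE, which is not allowed

Fix: Put the inner MAX in a scalar subquery

Corrected query:
SELECT MAX(total) FROM orders WHERE total < (SELECT MAX(total) FROM orders)

Result:
MAX(total)
----------
1144.84   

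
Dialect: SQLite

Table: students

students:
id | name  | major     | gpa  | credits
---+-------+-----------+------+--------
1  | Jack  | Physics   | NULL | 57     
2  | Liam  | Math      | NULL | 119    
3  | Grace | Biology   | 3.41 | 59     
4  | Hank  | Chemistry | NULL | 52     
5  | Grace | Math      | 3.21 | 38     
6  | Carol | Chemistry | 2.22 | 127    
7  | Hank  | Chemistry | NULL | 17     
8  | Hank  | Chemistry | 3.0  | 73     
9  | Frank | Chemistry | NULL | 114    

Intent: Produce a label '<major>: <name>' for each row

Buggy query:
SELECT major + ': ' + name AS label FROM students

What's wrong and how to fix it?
Bug: SQLite uses || for string concatenation; + coerces text to numbers (yielding 0)

Fix: Replace + with || to concatenate text

Corrected query:
SELECT major || ': ' || name AS label FROM students

Result:
label           
----------------
Physics: Jack   
Math: Liam      
Biology: Grace  
Chemistry: Hank 
Math: Grace     
Chemistry: Carol
Chemistry: Hank 
Chemistry: Hank 
Chemistry: Frank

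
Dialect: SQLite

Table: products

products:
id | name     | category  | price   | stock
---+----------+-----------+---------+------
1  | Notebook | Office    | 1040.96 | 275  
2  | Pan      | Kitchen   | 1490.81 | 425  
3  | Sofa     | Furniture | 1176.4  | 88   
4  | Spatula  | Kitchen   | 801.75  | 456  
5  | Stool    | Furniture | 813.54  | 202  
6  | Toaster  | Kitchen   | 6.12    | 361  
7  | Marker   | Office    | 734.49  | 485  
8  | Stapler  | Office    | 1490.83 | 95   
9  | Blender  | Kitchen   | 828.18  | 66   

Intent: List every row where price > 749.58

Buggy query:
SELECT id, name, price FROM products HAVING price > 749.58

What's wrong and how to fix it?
Bug: This is a non-aggregate query (no GROUP BY, no aggregates), so in SQLite the HAVING clause is invalid here; a row-level condition belongs in WHERE

Fix: Replace HAVING with WHERE since the condition applies to individual rows

Corrected query:
SELECT id, name, price FROM products WHERE price > 749.58

Result:
id | name     | price  
---+----------+--------
1  | Notebook | 1040.96
2  | Pan      | 1490.81
3  | Sofa     | 1176.4 
4  | Spatula  | 801.75 
5  | Stool    | 813.54 
8  | Stapler  | 1490.83
9  | Blender  | 828.18 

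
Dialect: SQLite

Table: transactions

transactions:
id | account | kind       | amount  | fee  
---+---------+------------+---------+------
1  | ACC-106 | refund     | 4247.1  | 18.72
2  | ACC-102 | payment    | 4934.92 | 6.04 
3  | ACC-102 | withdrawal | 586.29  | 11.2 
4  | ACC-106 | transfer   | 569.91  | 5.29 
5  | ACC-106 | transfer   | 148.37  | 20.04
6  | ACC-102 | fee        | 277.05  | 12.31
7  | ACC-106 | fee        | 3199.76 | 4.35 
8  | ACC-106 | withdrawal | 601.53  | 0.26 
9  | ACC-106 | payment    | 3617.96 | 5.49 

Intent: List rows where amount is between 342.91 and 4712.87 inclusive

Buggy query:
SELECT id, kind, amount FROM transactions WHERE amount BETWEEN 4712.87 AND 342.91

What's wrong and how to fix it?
Bug: The bounds are reversed; BETWEEN a AND b requires a <= b to match anything

Fix: Write BETWEEN 342.91 AND 4712.87

Corrected query:
SELECT id, kind, amount FROM transactions WHERE amount BETWEEN 342.91 AND 4712.87

Result:
id | kind       | amount 
---+------------+--------
1  | refund     | 4247.1 
3  | withdrawal | 586.29 
4  | transfer   | 569.91 
7  | fee        | 3199.76
8  | withdrawal | 601.53 
9  | payment    | 3617.96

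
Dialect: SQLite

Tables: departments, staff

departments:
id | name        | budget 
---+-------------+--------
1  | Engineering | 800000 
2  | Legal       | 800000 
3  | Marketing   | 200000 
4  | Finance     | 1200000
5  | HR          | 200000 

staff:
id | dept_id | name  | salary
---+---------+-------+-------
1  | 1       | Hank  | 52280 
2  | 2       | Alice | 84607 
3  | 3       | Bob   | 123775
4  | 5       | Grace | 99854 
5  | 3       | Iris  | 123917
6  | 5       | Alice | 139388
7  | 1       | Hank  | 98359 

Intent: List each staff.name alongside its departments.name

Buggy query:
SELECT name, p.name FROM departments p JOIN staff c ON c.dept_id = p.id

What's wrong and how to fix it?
Bug: 'name' exists in both joined tables, so the database can't tell which one is meant

Fix: Prefix ambiguous columns with the table alias

Corrected query:
SELECT c.name, p.name FROM departments p JOIN staff c ON c.dept_id = p.id

Result:
name  | name       
------+------------
Hank  | Engineering
Alice | Legal      
Bob   | Marketing  
Grace | HR         
Iris  | Marketing  
Alice | HR         
Hank  | Engineering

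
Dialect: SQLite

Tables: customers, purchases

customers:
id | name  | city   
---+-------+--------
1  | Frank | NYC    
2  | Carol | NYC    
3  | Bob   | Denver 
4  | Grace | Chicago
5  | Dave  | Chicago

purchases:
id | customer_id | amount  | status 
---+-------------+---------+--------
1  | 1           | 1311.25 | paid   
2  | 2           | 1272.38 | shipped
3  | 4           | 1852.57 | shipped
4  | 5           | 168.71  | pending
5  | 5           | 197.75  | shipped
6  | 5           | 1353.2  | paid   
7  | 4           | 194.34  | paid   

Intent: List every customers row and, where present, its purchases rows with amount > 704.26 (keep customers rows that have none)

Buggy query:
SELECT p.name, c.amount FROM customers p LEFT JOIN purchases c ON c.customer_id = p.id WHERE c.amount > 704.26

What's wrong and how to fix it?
Bug: Filtering c.amount in WHERE discards the NULL rows produced by LEFT JOIN, turning it into an inner join

Fix: Put 'c.amount > 704.26' in the JOIN's ON clause instead of WHERE

Corrected query:
SELECT p.name, c.amount FROM customers p LEFT JOIN purchases c ON c.customer_id = p.id AND c.amount > 704.26

Result:
name  | amount 
------+--------
Frank | 1311.25
Carol | 1272.38
Bob   | NULL   
Grace | 1852.57
Dave  | 1353.2 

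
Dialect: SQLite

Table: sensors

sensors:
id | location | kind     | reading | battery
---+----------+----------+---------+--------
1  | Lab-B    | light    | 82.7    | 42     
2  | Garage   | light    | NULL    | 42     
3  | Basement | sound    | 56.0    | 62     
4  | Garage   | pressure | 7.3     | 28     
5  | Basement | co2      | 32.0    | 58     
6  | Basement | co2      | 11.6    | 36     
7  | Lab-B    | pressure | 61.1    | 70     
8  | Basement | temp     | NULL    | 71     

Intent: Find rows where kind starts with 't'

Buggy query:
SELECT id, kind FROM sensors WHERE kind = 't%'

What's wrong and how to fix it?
Bug: Wildcards only work with LIKE; '=' treats '%' as a literal character

Fix: Use LIKE for wildcard pattern matching

Corrected query:
SELECT id, kind FROM sensors WHERE kind LIKE 't%'

Result:
id | kind
---+-----
8  | temp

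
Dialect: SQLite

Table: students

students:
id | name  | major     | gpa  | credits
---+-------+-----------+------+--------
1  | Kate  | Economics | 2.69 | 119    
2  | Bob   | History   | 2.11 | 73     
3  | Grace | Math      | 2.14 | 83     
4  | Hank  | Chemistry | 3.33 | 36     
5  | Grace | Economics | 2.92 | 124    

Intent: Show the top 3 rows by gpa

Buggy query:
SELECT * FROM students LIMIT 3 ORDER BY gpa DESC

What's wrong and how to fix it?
Bug: LIMIT must come after ORDER BY

Fix: Sort with ORDER BY, then apply LIMIT

Corrected query:
SELECT * FROM students ORDER BY gpa DESC LIMIT 3

Result:
id | name  | major     | gpa  | credits
---+-------+-----------+------+--------
4  | Hank  | Chemistry | 3.33 | 36     
5  | Grace | Economics | 2.92 | 124    
1  | Kate  | Economics | 2.69 | 119    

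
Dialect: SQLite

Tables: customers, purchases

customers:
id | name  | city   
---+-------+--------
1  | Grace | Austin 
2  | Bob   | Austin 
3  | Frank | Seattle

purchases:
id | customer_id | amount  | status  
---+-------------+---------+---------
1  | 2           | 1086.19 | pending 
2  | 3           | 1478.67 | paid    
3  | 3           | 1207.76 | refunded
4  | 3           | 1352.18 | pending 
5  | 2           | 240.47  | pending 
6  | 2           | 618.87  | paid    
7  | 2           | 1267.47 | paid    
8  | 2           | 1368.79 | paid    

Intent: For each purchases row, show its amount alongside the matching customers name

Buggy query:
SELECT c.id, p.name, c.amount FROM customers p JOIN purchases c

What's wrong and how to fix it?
Bug: JOIN with no ON clause produces a cartesian product; every purchases row pairs with every customers row

Fix: Specify the join condition linking the foreign key to the parent id

Corrected query:
SELECT c.id, p.name, c.amount FROM customers p JOIN purchases c ON c.customer_id = p.id

Result:
id | name  | amount 
---+-------+--------
1  | Bob   | 1086.19
2  | Frank | 1478.67
3  | Frank | 1207.76
4  | Frank | 1352.18
5  | Bob   | 240.47 
6  | Bob   | 618.87 
7  | Bob   | 1267.47
8  | Bob   | 1368.79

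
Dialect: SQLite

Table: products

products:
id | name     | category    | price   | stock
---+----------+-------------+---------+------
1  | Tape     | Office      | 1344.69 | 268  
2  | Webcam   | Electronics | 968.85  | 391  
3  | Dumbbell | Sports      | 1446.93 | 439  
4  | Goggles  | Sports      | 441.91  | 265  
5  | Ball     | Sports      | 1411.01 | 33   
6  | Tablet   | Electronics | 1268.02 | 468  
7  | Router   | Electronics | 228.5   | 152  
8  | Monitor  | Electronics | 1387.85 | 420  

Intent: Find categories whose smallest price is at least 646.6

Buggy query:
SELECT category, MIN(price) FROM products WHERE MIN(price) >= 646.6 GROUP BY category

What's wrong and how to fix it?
Bug: MIN() in WHERE is a misuse of aggregate

Fix: Replace WHERE with HAVING after the GROUP BY

Corrected query:
SELECT category, MIN(price) FROM products GROUP BY category HAVING MIN(price) >= 646.6

Result:
category | MIN(price)
---------+-----------
Office   | 1344.69   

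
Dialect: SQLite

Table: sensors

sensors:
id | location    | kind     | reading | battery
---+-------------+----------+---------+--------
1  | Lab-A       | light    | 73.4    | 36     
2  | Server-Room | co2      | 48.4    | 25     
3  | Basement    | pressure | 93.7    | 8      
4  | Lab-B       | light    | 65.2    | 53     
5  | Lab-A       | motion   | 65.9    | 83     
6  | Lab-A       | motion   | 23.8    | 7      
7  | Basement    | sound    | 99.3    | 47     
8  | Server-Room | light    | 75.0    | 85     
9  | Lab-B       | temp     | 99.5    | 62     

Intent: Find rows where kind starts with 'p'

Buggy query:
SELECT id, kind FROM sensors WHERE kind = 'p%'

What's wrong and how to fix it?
Bug: '=' compares the literal string including the % character; pattern matching needs LIKE

Fix: Replace '=' with LIKE so 'p%' is treated as a pattern

Corrected query:
SELECT id, kind FROM sensors WHERE kind LIKE 'p%'

Result:
id | kind    
---+---------
3  | pressure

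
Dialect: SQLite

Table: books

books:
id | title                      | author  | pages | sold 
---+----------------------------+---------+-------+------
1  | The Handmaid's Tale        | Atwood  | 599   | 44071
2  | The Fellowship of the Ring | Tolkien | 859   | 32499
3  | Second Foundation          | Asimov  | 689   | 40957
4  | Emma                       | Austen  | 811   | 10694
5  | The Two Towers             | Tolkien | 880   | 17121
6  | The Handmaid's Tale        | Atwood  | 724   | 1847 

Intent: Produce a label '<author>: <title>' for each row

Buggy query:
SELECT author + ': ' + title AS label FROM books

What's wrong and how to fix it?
Bug: '+' is numeric addition; on text columns SQLite converts them to 0 instead of concatenating

Fix: Use the || operator for string concatenation

Corrected query:
SELECT author || ': ' || title AS label FROM books

Result:
label                              
-----------------------------------
Atwood: The Handmaid's Tale        
Tolkien: The Fellowship of the Ring
Asimov: Second Foundation          
Austen: Emma                       
Tolkien: The Two Towers            
Atwood: The Handmaid's Tale        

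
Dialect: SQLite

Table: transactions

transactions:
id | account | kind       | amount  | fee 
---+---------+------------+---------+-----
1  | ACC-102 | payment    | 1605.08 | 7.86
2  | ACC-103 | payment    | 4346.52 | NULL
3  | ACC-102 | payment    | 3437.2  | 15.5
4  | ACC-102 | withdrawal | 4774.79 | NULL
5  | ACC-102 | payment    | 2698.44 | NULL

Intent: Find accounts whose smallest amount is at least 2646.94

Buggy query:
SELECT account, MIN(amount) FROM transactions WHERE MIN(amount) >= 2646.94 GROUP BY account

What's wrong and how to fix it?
Bug: MIN() in WHERE is a misuse of aggregate

Fix: Replace WHERE with HAVING after the GROUP BY

Corrected query:
SELECT account, MIN(amount) FROM transactions GROUP BY account HAVING MIN(amount) >= 2646.94

Result:
account | MIN(amount)
--------+------------
ACC-103 | 4346.52    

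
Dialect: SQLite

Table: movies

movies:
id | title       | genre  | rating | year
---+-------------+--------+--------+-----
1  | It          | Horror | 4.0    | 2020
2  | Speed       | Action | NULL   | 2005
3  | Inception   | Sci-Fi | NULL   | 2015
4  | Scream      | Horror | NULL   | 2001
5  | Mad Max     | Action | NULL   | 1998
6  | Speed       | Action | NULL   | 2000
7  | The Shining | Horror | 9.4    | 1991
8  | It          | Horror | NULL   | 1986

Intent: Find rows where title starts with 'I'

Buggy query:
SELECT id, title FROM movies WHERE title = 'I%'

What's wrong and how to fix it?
Bug: '=' compares the literal string including the % character; pattern matching needs LIKE

Fix: Replace '=' with LIKE so 'I%' is treated as a pattern

Corrected query:
SELECT id, title FROM movies WHERE title LIKE 'I%'

Result:
id | title    
---+----------
1  | It       
3  | Inception
8  | It       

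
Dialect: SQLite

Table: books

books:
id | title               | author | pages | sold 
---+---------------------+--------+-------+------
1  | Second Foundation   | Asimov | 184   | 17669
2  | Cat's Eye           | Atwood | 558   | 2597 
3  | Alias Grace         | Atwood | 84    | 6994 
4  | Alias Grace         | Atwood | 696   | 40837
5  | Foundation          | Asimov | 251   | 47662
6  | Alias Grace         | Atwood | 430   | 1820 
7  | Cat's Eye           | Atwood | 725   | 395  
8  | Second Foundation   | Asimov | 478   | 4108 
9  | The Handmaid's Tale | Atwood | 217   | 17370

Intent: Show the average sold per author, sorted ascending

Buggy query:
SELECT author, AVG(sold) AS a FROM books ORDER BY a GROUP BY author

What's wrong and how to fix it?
Bug: GROUP BY must precede ORDER BY

Fix: Move ORDER BY to the end, after GROUP BY

Corrected query:
SELECT author, AVG(sold) AS a FROM books GROUP BY author ORDER BY a

Result:
author | a           
-------+-------------
Atwood | 11668.833333
Asimov | 23146.333333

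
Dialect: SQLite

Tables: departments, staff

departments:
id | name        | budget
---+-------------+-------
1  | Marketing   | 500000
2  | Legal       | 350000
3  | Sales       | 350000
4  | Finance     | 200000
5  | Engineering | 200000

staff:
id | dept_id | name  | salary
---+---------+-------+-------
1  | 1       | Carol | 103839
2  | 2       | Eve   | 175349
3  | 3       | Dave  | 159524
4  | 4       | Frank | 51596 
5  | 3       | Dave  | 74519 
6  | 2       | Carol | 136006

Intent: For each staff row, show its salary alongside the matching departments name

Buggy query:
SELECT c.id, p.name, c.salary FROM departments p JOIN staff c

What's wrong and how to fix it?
Bug: JOIN with no ON clause produces a cartesian product; every staff row pairs with every departments row

Fix: Add ON c.dept_id = p.id to the JOIN

Corrected query:
SELECT c.id, p.name, c.salary FROM departments p JOIN staff c ON c.dept_id = p.id

Result:
id | name      | salary
---+-----------+-------
1  | Marketing | 103839
2  | Legal     | 175349
3  | Sales     | 159524
4  | Finance   | 51596 
5  | Sales     | 74519 
6  | Legal     | 136006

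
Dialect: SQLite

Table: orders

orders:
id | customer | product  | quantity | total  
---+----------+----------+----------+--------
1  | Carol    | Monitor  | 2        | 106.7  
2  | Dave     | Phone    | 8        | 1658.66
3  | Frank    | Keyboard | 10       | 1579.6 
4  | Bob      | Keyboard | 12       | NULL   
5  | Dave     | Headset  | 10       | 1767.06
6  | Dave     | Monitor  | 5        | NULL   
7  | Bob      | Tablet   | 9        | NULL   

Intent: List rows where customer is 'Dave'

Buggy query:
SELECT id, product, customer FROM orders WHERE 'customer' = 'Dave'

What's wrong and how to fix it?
Bug: Single quotes denote string literals in SQL; the column name is being compared as a constant string

Fix: Reference the column as customer without single quotes

Corrected query:
SELECT id, product, customer FROM orders WHERE customer = 'Dave'

Result:
id | product | customer
---+---------+---------
2  | Phone   | Dave    
5  | Headset | Dave    
6  | Monitor | Dave    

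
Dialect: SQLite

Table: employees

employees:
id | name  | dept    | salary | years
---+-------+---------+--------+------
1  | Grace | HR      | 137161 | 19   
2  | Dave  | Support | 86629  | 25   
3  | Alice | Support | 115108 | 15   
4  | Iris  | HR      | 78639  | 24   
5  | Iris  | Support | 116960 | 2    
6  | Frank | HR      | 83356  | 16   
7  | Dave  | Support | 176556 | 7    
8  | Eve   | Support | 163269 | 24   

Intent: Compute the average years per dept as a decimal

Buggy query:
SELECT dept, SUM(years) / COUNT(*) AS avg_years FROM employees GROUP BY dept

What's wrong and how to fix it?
Bug: Both operands are integers, so '/' performs integer division and truncates

Fix: Multiply by 1.0 (or CAST to REAL) to force floating-point division

Corrected query:
SELECT dept, SUM(years) * 1.0 / COUNT(*) AS avg_years FROM employees GROUP BY dept

Result:
dept    | avg_years
--------+----------
HR      | 19.666667
Support | 14.6     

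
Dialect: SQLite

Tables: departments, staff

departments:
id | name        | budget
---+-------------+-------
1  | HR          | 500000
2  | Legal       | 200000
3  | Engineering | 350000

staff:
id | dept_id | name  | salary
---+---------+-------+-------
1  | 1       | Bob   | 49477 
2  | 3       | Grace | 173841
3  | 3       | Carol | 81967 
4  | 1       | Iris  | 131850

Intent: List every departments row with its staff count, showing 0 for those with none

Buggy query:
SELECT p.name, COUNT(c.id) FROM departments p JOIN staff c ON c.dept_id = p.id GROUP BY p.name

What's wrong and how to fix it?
Bug: An inner join excludes parents with zero children

Fix: Use LEFT JOIN so parents without children still appear (COUNT(c.id) gives 0)

Corrected query:
SELECT p.name, COUNT(c.id) FROM departments p LEFT JOIN staff c ON c.dept_id = p.id GROUP BY p.name

Result:
name        | COUNT(c.id)
------------+------------
Engineering | 2          
HR          | 2          
Legal       | 0          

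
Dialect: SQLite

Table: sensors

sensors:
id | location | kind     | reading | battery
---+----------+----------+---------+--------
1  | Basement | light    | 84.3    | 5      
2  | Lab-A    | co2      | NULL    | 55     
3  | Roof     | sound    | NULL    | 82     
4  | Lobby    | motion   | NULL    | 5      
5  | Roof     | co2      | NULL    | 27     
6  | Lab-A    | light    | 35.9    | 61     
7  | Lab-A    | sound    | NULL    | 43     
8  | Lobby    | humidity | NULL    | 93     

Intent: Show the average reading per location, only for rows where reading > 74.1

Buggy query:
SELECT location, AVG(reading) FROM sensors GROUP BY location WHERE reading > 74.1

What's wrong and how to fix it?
Bug: WHERE cannot follow GROUP BY

Fix: Move the WHERE clause before GROUP BY

Corrected query:
SELECT location, AVG(reading) FROM sensors WHERE reading > 74.1 GROUP BY location

Result:
location | AVG(reading)
---------+-------------
Basement | 84.3        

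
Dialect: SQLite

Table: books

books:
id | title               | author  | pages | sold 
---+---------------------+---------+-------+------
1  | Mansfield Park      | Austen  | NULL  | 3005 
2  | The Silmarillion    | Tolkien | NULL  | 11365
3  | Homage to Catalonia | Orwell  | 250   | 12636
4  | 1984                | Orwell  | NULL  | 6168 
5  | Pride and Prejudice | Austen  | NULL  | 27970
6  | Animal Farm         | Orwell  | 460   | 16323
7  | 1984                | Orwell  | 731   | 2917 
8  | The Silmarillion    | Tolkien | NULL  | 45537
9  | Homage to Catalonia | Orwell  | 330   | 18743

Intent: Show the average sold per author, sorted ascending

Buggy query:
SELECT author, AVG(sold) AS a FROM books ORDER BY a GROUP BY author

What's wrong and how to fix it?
Bug: ORDER BY appears before GROUP BY; SQL clause order requires GROUP BY first

Fix: Reorder: SELECT … FROM … GROUP BY … ORDER BY …

Corrected query:
SELECT author, AVG(sold) AS a FROM books GROUP BY author ORDER BY a

Result:
author  | a      
--------+--------
Orwell  | 11357.4
Austen  | 15487.5
Tolkien | 28451  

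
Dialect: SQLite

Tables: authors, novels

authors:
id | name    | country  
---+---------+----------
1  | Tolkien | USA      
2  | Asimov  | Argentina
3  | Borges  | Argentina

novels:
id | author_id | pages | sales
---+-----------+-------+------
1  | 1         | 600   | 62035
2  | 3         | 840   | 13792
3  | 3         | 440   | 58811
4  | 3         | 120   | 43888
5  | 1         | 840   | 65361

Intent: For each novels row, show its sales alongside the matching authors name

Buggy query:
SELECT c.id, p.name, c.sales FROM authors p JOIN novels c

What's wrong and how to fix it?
Bug: JOIN with no ON clause produces a cartesian product; every novels row pairs with every authors row

Fix: Specify the join condition linking the foreign key to the parent id

Corrected query:
SELECT c.id, p.name, c.sales FROM authors p JOIN novels c ON c.author_id = p.id

Result:
id | name    | sales
---+---------+------
1  | Tolkien | 62035
2  | Borges  | 13792
3  | Borges  | 58811
4  | Borges  | 43888
5  | Tolkien | 65361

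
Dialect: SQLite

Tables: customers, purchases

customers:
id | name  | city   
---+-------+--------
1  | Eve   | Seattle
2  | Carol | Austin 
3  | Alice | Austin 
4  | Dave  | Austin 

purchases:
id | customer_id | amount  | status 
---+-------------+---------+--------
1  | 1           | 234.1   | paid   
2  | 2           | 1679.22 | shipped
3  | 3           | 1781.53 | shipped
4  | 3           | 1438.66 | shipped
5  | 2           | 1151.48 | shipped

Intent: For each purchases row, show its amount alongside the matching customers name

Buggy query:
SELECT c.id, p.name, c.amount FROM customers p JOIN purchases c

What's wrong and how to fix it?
Bug: JOIN with no ON clause produces a cartesian product; every purchases row pairs with every customers row

Fix: Add ON c.customer_id = p.id to the JOIN

Corrected query:
SELECT c.id, p.name, c.amount FROM customers p JOIN purchases c ON c.customer_id = p.id

Result:
id | name  | amount 
---+-------+--------
1  | Eve   | 234.1  
2  | Carol | 1679.22
3  | Alice | 1781.53
4  | Alice | 1438.66
5  | Carol | 1151.48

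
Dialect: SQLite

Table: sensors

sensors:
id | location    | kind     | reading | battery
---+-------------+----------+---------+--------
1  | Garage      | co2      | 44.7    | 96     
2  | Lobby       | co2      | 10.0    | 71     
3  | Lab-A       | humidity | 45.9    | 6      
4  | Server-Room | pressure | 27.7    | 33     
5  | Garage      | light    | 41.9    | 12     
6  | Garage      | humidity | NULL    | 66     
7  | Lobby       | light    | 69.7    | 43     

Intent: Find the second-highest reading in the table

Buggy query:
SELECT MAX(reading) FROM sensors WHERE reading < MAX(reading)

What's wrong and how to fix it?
Bug: The inner MAX is an aggregate inside WHERE, which is not allowed

Fix: Put the inner MAX in a scalar subquery

Corrected query:
SELECT MAX(reading) FROM sensors WHERE reading < (SELECT MAX(reading) FROM sensors)

Result:
MAX(reading)
------------
45.9        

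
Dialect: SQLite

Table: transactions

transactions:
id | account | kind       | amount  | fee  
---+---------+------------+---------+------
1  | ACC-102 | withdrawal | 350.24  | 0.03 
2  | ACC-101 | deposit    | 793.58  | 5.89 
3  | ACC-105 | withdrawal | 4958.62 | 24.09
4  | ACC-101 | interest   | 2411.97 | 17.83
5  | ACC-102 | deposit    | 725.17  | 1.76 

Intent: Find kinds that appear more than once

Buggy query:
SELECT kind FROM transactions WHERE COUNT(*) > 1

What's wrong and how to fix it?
Bug: WHERE can't reference COUNT(*); aggregates are computed after WHERE

Fix: Group first, then use HAVING for the count condition

Corrected query:
SELECT kind FROM transactions GROUP BY kind HAVING COUNT(*) > 1

Result:
kind      
----------
deposit   
withdrawal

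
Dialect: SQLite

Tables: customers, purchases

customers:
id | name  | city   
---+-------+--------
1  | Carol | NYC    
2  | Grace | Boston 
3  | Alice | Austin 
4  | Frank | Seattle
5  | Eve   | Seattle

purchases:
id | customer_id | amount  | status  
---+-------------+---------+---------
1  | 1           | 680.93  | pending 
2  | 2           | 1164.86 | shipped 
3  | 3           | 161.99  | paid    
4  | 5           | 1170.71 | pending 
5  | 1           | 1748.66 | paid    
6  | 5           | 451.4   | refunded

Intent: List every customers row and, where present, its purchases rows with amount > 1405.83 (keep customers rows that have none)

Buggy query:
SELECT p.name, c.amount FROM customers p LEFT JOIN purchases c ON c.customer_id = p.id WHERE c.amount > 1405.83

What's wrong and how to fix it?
Bug: A WHERE condition on the right-hand table after LEFT JOIN drops unmatched parents

Fix: Move the right-table condition into the ON clause so unmatched parents are kept

Corrected query:
SELECT p.name, c.amount FROM customers p LEFT JOIN purchases c ON c.customer_id = p.id AND c.amount > 1405.83

Result:
name  | amount 
------+--------
Carol | 1748.66
Grace | NULL   
Alice | NULL   
Frank | NULL   
Eve   | NULL   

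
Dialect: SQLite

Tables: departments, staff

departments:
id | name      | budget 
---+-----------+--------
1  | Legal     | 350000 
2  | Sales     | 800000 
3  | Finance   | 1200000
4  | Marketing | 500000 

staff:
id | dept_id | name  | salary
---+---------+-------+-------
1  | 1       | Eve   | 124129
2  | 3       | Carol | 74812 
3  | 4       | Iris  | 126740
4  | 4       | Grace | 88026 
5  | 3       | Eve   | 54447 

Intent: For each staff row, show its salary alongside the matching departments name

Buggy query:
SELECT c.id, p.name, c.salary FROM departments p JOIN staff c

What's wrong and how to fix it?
Bug: Missing join condition: each staff row is matched to all departments rows instead of just its own

Fix: Add ON c.dept_id = p.id to the JOIN

Corrected query:
SELECT c.id, p.name, c.salary FROM departments p JOIN staff c ON c.dept_id = p.id

Result:
id | name      | salary
---+-----------+-------
1  | Legal     | 124129
2  | Finance   | 74812 
3  | Marketing | 126740
4  | Marketing | 88026 
5  | Finance   | 54447 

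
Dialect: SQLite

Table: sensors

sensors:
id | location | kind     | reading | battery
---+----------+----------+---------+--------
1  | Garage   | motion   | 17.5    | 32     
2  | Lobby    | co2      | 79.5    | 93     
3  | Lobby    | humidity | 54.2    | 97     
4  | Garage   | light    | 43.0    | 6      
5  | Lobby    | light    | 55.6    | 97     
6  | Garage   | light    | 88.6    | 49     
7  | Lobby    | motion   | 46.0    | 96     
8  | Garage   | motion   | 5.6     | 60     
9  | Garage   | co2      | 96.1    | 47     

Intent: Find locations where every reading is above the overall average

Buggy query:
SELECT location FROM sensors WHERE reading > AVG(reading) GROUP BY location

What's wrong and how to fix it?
Bug: AVG() is an aggregate; it can't sit directly in WHERE

Fix: Use a subquery for AVG and a HAVING MIN(...) filter so the condition holds for every row in the group

Corrected query:
SELECT location FROM sensors GROUP BY location HAVING MIN(reading) > (SELECT AVG(reading) FROM sensors)

Result:
(no rows)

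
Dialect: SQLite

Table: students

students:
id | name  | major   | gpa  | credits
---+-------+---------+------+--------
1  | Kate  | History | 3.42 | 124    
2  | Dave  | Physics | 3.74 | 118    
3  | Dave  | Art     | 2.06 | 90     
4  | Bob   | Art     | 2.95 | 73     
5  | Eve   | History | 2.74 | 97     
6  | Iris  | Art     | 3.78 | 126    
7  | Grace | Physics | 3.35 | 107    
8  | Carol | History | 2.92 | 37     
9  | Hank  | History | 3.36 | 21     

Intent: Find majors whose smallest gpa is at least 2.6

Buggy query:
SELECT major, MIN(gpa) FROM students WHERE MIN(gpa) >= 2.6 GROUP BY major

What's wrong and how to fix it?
Bug: Aggregates like MIN are computed per group after WHERE runs

Fix: Replace WHERE with HAVING after the GROUP BY

Corrected query:
SELECT major, MIN(gpa) FROM students GROUP BY major HAVING MIN(gpa) >= 2.6

Result:
major   | MIN(gpa)
--------+---------
History | 2.74    
Physics | 3.35    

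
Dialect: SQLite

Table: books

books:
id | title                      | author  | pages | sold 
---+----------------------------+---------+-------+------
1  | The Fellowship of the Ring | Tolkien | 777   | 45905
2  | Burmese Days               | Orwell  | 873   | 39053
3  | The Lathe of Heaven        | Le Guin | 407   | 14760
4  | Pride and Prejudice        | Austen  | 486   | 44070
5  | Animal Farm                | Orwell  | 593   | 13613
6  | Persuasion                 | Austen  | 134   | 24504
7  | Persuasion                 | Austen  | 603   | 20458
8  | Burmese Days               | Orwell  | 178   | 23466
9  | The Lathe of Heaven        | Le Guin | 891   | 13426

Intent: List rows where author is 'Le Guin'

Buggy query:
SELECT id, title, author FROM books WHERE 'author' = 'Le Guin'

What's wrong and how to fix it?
Bug: Single quotes denote string literals in SQL; the column name is being compared as a constant string

Fix: Reference the column as author without single quotes

Corrected query:
SELECT id, title, author FROM books WHERE author = 'Le Guin'

Result:
id | title               | author 
---+---------------------+--------
3  | The Lathe of Heaven | Le Guin
9  | The Lathe of Heaven | Le Guin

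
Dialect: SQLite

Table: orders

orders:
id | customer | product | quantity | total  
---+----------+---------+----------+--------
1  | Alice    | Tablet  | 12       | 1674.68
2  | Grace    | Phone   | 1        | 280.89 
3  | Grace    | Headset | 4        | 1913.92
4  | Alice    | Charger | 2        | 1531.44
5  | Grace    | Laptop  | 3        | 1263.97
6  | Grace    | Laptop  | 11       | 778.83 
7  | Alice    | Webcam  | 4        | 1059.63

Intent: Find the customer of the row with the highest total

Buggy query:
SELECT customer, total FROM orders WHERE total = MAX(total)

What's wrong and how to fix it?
Bug: WHERE is evaluated per row; an aggregate over the whole table isn't defined there

Fix: Wrap MAX in a scalar subquery so WHERE compares against a single value

Corrected query:
SELECT customer, total FROM orders WHERE total = (SELECT MAX(total) FROM orders)

Result:
customer | total  
---------+--------
Grace    | 1913.92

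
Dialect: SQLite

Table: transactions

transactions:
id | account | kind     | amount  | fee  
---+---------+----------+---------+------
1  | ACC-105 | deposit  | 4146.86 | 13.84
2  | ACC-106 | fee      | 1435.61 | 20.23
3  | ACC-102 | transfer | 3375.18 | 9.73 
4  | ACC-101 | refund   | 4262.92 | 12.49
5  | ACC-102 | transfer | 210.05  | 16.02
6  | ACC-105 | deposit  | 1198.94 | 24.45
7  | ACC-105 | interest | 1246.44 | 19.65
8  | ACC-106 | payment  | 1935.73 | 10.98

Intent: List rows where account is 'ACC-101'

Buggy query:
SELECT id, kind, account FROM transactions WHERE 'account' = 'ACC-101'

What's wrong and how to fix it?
Bug: Single quotes denote string literals in SQL; the column name is being compared as a constant string

Fix: Remove the quotes around the column name (or use double quotes for an identifier)

Corrected query:
SELECT id, kind, account FROM transactions WHERE account = 'ACC-101'

Result:
id | kind   | account
---+--------+--------
4  | refund | ACC-101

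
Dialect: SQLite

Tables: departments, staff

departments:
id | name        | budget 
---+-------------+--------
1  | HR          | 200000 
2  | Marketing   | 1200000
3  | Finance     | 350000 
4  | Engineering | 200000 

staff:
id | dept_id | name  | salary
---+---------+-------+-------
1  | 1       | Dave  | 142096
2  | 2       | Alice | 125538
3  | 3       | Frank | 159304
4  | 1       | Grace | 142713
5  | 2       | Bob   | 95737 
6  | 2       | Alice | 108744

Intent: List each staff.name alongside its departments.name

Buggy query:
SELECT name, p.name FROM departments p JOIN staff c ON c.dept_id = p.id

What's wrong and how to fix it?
Bug: Both tables have a 'name' column; the unqualified reference is ambiguous

Fix: Prefix ambiguous columns with the table alias

Corrected query:
SELECT c.name, p.name FROM departments p JOIN staff c ON c.dept_id = p.id

Result:
name  | name     
------+----------
Dave  | HR       
Alice | Marketing
Frank | Finance  
Grace | HR       
Bob   | Marketing
Alice | Marketing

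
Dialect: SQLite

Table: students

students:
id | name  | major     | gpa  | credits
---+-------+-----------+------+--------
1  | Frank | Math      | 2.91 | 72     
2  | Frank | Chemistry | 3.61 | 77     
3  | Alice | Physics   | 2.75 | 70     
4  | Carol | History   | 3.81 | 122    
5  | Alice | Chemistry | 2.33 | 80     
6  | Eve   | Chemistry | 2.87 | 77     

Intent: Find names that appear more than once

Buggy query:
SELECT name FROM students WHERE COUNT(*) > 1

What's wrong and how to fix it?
Bug: COUNT(*) is an aggregate and cannot be used in WHERE

Fix: GROUP BY name, then filter groups with HAVING COUNT(*) > 1

Corrected query:
SELECT name FROM students GROUP BY name HAVING COUNT(*) > 1

Result:
name 
-----
Alice
Frank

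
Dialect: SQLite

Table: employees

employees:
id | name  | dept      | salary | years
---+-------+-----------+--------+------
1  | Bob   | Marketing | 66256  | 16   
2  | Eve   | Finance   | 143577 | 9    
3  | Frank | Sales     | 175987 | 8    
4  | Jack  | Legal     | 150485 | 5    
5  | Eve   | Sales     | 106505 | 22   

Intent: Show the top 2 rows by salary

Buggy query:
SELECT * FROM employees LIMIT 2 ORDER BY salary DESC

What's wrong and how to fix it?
Bug: ORDER BY cannot follow LIMIT; LIMIT is the final clause

Fix: Sort with ORDER BY, then apply LIMIT

Corrected query:
SELECT * FROM employees ORDER BY salary DESC LIMIT 2

Result:
id | name  | dept  | salary | years
---+-------+-------+--------+------
3  | Frank | Sales | 175987 | 8    
4  | Jack  | Legal | 150485 | 5    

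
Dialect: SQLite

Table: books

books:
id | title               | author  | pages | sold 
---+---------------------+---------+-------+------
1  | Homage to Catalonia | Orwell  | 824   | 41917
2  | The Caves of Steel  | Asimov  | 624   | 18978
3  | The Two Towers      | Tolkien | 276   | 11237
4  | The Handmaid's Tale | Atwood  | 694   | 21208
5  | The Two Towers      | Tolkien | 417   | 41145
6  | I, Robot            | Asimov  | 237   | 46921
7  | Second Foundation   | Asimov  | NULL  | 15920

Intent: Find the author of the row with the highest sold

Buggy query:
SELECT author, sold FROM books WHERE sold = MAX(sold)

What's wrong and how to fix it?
Bug: WHERE is evaluated per row; an aggregate over the whole table isn't defined there

Fix: Wrap MAX in a scalar subquery so WHERE compares against a single value

Corrected query:
SELECT author, sold FROM books WHERE sold = (SELECT MAX(sold) FROM books)

Result:
author | sold 
-------+------
Asimov | 46921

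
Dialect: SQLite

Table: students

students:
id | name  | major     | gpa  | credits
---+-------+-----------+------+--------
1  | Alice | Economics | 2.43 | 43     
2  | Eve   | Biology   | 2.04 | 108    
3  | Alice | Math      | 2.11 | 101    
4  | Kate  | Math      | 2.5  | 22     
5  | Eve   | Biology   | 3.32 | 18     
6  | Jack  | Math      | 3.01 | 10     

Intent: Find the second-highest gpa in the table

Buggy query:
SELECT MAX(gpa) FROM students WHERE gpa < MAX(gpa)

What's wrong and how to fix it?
Bug: MAX(gpa) on the right of the comparison is an aggregate-in-WHERE error

Fix: Put the inner MAX in a scalar subquery

Corrected query:
SELECT MAX(gpa) FROM students WHERE gpa < (SELECT MAX(gpa) FROM students)

Result:
MAX(gpa)
--------
3.01    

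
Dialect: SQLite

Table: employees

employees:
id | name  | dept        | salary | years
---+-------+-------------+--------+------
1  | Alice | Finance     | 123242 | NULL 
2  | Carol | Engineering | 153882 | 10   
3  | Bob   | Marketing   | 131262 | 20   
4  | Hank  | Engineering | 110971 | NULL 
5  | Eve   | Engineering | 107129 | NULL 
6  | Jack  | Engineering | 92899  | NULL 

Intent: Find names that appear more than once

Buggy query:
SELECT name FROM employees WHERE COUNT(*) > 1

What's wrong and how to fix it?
Bug: COUNT(*) is an aggregate and cannot be used in WHERE

Fix: Group first, then use HAVING for the count condition

Corrected query:
SELECT name FROM employees GROUP BY name HAVING COUNT(*) > 1

Result:
(no rows)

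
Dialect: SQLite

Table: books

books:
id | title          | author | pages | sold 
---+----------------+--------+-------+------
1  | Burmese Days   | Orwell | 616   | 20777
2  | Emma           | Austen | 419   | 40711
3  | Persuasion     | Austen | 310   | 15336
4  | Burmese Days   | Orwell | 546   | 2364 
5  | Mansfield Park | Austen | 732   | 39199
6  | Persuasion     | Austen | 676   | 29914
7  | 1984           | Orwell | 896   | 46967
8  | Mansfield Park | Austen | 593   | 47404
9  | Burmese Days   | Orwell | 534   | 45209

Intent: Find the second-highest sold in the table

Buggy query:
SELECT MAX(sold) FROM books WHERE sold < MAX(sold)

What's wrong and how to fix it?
Bug: MAX(sold) on the right of the comparison is an aggregate-in-WHERE error

Fix: Compute the overall MAX in a subquery, then take MAX of rows below it

Corrected query:
SELECT MAX(sold) FROM books WHERE sold < (SELECT MAX(sold) FROM books)

Result:
MAX(sold)
---------
46967    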